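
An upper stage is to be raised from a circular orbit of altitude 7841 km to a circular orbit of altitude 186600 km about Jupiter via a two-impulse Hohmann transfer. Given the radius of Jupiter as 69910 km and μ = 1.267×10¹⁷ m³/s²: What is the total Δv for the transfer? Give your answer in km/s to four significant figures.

Δv_total ≈ 16.71 km/s

r₁ = 69910 + 7841 = 77751 km = 7.7751×10⁷ m.
r₂ = 69910 + 186600 = 256510 km = 2.5651×10⁸ m.
Transfer ellipse a_t = (r₁ + r₂)/2 = 1.671×10⁸ m.
At r₁: circular v_c1 = √(μ/r₁) = 40370 m/s; transfer-perijove v_p = √[μ(2/r₁ − 1/a_t)] = 50010 m/s.
Δv₁ = v_p − v_c1 = 9642 m/s.
At r₂: circular v_c2 = √(μ/r₂) = 22220 m/s; transfer-apojove v_a = √[μ(2/r₂ − 1/a_t)] = 15160 m/s.
Δv₂ = v_c2 − v_a = 7066 m/s.
Total Δv = Δv₁ + Δv₂ = 16710 m/s = 16.71 km/s.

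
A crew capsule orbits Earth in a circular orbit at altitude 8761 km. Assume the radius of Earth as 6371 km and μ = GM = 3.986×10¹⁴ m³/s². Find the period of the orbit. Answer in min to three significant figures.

r = 6371 + 8761 = 15132 km = 1.5132×10⁷ m.
Kepler's third law: T = 2π√(r³/μ) = 2π√((1.513×10⁷)³ / 3.986×10¹⁴).
r³/μ = 8.693×10⁶ s², so T = 2π × 2.948×10³ = 1.852×10⁴ s.
Converting: 1.852×10⁴ s ÷ 60.00 = 308.7 min.

T ≈ 309 min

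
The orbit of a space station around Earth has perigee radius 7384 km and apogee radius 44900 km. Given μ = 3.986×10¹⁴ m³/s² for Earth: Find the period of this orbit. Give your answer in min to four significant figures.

Semi-major axis a = (r_p + r_a)/2 = (7384.0 + 44900)/2 = 26142 km = 2.614×10⁷ m.
By Kepler's third law T = 2π√(a³/μ) = 2π × 6.695×10³ = 4.206×10⁴ s.
= 701.1 min.

T ≈ 701.1 min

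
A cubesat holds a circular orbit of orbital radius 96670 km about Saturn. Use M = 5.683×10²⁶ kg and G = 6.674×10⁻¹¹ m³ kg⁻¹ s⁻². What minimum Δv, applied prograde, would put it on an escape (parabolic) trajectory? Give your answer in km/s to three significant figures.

μ = GM = 6.674×10⁻¹¹ × 5.683×10²⁶ = 3.793×10¹⁶ m³/s².
r = 96670 km = 9.667×10⁷ m.
Circular speed v_c = √(μ/r) = 19810 m/s.
Escape speed v_esc = √(2μ/r) = √2 × v_c = 28010 m/s.
Δv = v_esc − v_c = 8205 m/s = 8.205 km/s.

Δv ≈ 8.20 km/s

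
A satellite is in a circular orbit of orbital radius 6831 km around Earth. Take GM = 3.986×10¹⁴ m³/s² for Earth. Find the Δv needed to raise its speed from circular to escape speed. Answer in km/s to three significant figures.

Δv ≈ 3.16 km/s

r = 6831 km = 6.831×10⁶ m.
Circular speed v_c = √(μ/r) = 7639 m/s.
Escape speed v_esc = √(2μ/r) = √2 × v_c = 10800 m/s.
Δv = v_esc − v_c = 3164 m/s = 3.164 km/s.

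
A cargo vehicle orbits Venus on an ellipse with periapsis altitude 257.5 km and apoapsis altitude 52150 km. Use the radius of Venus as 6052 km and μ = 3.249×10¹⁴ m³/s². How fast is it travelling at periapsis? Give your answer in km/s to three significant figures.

v ≈ 9.64 km/s

r_p = 6052 + 257.5 = 6309.5 km = 6.3095×10⁶ m.
r_a = 6052 + 52150 = 58202 km = 5.8202×10⁷ m.
Semi-major axis a = (r_p + r_a)/2 = 32256 km = 3.226×10⁷ m.
Vis-viva: v² = μ(2/r − 1/a) = 3.249×10¹⁴ × (3.170×10⁻⁷ − 3.100×10⁻⁸) = 9.291×10⁷ m²/s².
v = 9639 m/s = 9.639 km/s.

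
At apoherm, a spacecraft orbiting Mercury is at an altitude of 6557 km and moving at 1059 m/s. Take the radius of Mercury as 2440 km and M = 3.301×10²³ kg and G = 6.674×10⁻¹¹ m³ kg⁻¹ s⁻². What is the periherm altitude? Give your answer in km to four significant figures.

μ = GM = 6.674×10⁻¹¹ × 3.301×10²³ = 2.203×10¹³ m³/s².
r_a = 2440 + 6557 = 8997.0 km = 8.997×10⁶ m.
Specific energy ε = v²/2 − μ/r = -1.888×10⁶ J/kg, so a = −μ/(2ε) = 5.835×10⁶ m.
The apsides satisfy r_p + r_a = 2a, so the periherm radius is 2a − r_a = 2.672×10⁶ m = 2672.2 km.
Periherm altitude = 2672.2 − 2440 = 232.20 km.

periherm altitude ≈ 232.2 km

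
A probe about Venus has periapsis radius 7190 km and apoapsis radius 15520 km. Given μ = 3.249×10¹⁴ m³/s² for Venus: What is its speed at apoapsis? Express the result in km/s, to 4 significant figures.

v ≈ 3.641 km/s

Semi-major axis a = (r_p + r_a)/2 = 11355 km = 1.136×10⁷ m.
Vis-viva: v² = μ(2/r − 1/a) = 3.249×10¹⁴ × (1.289×10⁻⁷ − 8.807×10⁻⁸) = 1.326×10⁷ m²/s².
v = 3641 m/s = 3.641 km/s.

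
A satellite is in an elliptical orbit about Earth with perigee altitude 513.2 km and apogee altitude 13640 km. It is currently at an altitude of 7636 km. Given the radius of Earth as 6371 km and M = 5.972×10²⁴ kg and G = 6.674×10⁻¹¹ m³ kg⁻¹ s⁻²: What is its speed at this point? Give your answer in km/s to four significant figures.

μ = GM = 6.674×10⁻¹¹ × 5.972×10²⁴ = 3.986×10¹⁴ m³/s².
r_p = 6371 + 513.2 = 6884.2 km = 6.8842×10⁶ m.
r_a = 6371 + 13640 = 20011 km = 2.0011×10⁷ m.
r = 6371 + 7636 = 14007 km = 1.401×10⁷ m.
Semi-major axis a = (r_p + r_a)/2 = 13448 km = 1.345×10⁷ m.
Vis-viva: v² = μ(2/r − 1/a) = 3.986×10¹⁴ × (1.428×10⁻⁷ − 7.436×10⁻⁸) = 2.727×10⁷ m²/s².
v = 5222 m/s = 5.222 km/s.

v ≈ 5.222 km/s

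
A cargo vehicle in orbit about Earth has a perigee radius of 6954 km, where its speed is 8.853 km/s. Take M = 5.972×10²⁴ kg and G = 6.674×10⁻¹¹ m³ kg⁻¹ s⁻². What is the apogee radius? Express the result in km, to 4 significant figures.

μ = GM = 6.674×10⁻¹¹ × 5.972×10²⁴ = 3.986×10¹⁴ m³/s².
r_p = 6.954×10⁶ m.
Specific energy ε = v²/2 − μ/r = -1.813×10⁷ J/kg, so a = −μ/(2ε) = 1.099×10⁷ m.
The apsides satisfy r_p + r_a = 2a, so the apogee radius is 2a − r_p = 1.503×10⁷ m = 15033 km.

apogee radius ≈ 15030 km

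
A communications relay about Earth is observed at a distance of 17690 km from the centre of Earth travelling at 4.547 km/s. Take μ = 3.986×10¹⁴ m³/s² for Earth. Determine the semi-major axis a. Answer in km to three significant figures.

r = 1.769×10⁷ m.
Vis-viva rearranged: 1/a = 2/r − v²/μ = 1.131×10⁻⁷ − 5.187×10⁻⁸ = 6.119×10⁻⁸ m⁻¹.
a = 1.634×10⁷ m = 16343 km.

a ≈ 16300 km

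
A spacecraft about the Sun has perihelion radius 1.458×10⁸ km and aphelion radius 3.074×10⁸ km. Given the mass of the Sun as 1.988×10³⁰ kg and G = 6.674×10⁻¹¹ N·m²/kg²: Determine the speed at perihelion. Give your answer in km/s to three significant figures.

v ≈ 35.1 km/s

μ = GM = 6.674×10⁻¹¹ × 1.988×10³⁰ = 1.327×10²⁰ m³/s².
Semi-major axis a = (r_p + r_a)/2 = 2.2660×10⁸ km = 2.266×10¹¹ m.
Vis-viva: v² = μ(2/r − 1/a) = 1.327×10²⁰ × (1.372×10⁻¹¹ − 4.413×10⁻¹²) = 1.234×10⁹ m²/s².
v = 35140 m/s = 35.14 km/s.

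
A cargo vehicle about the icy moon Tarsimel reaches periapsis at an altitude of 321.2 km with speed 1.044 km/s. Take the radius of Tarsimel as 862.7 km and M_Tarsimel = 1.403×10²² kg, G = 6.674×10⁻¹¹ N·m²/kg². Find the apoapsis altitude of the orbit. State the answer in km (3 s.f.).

μ = GM = 6.674×10⁻¹¹ × 1.403×10²² = 9.364×10¹¹ m³/s².
r_p = 862.7 + 321.2 = 1183.9 km = 1.184×10⁶ m.
Specific energy ε = v²/2 − μ/r = -2.459×10⁵ J/kg, so a = −μ/(2ε) = 1.904×10⁶ m.
The apsides satisfy r_p + r_a = 2a, so the apoapsis radius is 2a − r_p = 2.623×10⁶ m = 2623.3 km.
Apoapsis altitude = 2623.3 − 862.7 = 1760.6 km.

apoapsis altitude ≈ 1760 km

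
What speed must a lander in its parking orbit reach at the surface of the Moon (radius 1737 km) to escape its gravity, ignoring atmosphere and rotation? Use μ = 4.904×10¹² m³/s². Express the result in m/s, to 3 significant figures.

v_esc ≈ 2380 m/s

r = R = 1.737×10⁶ m.
Escape speed v_esc = √(2μ/r) = √(2 × 4.904×10¹² / 1.737×10⁶) = √(5.647×10⁶) = 2376 m/s.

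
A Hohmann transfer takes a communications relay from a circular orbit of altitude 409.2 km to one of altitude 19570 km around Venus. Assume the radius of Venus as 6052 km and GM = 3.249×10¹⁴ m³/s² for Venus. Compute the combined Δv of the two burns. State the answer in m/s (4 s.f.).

r₁ = 6052 + 409.2 = 6461.2 km = 6.4612×10⁶ m.
r₂ = 6052 + 19570 = 25622 km = 2.5622×10⁷ m.
Transfer ellipse a_t = (r₁ + r₂)/2 = 1.604×10⁷ m.
At r₁: circular v_c1 = √(μ/r₁) = 7091 m/s; transfer-periapsis v_p = √[μ(2/r₁ − 1/a_t)] = 8962 m/s.
Δv₁ = v_p − v_c1 = 1871 m/s.
At r₂: circular v_c2 = √(μ/r₂) = 3561 m/s; transfer-apoapsis v_a = √[μ(2/r₂ − 1/a_t)] = 2260 m/s.
Δv₂ = v_c2 − v_a = 1301 m/s.
Total Δv = Δv₁ + Δv₂ = 3172 m/s.

Δv_total ≈ 3172 m/s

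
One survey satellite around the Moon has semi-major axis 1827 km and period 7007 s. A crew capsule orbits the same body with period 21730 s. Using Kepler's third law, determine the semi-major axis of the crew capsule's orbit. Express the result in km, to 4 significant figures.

a₂ ≈ 3885 km

Kepler's third law: a³ ∝ T², so a₂ = a₁ (T₂/T₁)^(2/3).
T₂/T₁ = 3.101, (T₂/T₁)^(2/3) = 2.127.
a₂ = 1827 × 2.127 = 3885 km.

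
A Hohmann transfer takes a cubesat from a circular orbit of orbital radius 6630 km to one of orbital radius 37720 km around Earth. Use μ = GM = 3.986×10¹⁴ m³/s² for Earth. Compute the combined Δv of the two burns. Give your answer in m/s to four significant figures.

r₁ = 6630 km = 6.630×10⁶ m.
r₂ = 37720 km = 3.772×10⁷ m.
Transfer ellipse a_t = (r₁ + r₂)/2 = 2.218×10⁷ m.
At r₁: circular v_c1 = √(μ/r₁) = 7754 m/s; transfer-perigee v_p = √[μ(2/r₁ − 1/a_t)] = 10110 m/s.
Δv₁ = v_p − v_c1 = 2359 m/s.
At r₂: circular v_c2 = √(μ/r₂) = 3251 m/s; transfer-apogee v_a = √[μ(2/r₂ − 1/a_t)] = 1777 m/s.
Δv₂ = v_c2 − v_a = 1473 m/s.
Total Δv = Δv₁ + Δv₂ = 3832 m/s.

Δv_total ≈ 3832 m/s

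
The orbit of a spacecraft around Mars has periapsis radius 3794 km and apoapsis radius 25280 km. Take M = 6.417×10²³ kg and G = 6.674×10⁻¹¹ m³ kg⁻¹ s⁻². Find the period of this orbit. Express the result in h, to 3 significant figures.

T ≈ 14.8 h

μ = GM = 6.674×10⁻¹¹ × 6.417×10²³ = 4.283×10¹³ m³/s².
Semi-major axis a = (r_p + r_a)/2 = (3794.0 + 25280)/2 = 14537 km = 1.454×10⁷ m.
By Kepler's third law T = 2π√(a³/μ) = 2π × 8.469×10³ = 5.321×10⁴ s.
= 14.78 h.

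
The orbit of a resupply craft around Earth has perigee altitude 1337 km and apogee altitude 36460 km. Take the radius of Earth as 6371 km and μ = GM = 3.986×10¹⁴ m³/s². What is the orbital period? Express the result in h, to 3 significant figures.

T ≈ 11.1 h

r_p = 6371 + 1337 = 7708.0 km = 7.7080×10⁶ m.
r_a = 6371 + 36460 = 42831 km = 4.2831×10⁷ m.
Semi-major axis a = (r_p + r_a)/2 = (7708.0 + 42831)/2 = 25270 km = 2.527×10⁷ m.
By Kepler's third law T = 2π√(a³/μ) = 2π × 6.362×10³ = 3.998×10⁴ s.
= 11.10 h.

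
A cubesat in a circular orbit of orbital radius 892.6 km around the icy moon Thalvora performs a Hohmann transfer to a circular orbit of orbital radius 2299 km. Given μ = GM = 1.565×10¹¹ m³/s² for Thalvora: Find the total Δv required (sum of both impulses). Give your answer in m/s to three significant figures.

r₁ = 892.6 km = 8.926×10⁵ m.
r₂ = 2299 km = 2.299×10⁶ m.
Transfer ellipse a_t = (r₁ + r₂)/2 = 1.596×10⁶ m.
At r₁: circular v_c1 = √(μ/r₁) = 418.7 m/s; transfer-periapsis v_p = √[μ(2/r₁ − 1/a_t)] = 502.6 m/s.
Δv₁ = v_p − v_c1 = 83.86 m/s.
At r₂: circular v_c2 = √(μ/r₂) = 260.9 m/s; transfer-apoapsis v_a = √[μ(2/r₂ − 1/a_t)] = 195.1 m/s.
Δv₂ = v_c2 − v_a = 65.78 m/s.
Total Δv = Δv₁ + Δv₂ = 149.6 m/s.

Δv_total ≈ 150 m/s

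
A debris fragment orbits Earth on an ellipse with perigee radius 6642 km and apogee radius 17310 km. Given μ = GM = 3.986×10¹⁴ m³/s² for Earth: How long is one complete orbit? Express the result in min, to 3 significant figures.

T ≈ 217 min

Semi-major axis a = (r_p + r_a)/2 = (6642.0 + 17310)/2 = 11976 km = 1.198×10⁷ m.
By Kepler's third law T = 2π√(a³/μ) = 2π × 2.076×10³ = 1.304×10⁴ s.
= 217.4 min.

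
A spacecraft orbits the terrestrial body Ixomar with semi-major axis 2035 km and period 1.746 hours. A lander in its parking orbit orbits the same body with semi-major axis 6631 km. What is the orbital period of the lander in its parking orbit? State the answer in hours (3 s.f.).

Kepler's third law: T² ∝ a³, so T₂ = T₁ (a₂/a₁)^(3/2).
a₂/a₁ = 3.258, (a₂/a₁)^(3/2) = 5.882.
T₂ = 1.746 × 5.882 = 10.27 hours.

T₂ ≈ 10.3 hours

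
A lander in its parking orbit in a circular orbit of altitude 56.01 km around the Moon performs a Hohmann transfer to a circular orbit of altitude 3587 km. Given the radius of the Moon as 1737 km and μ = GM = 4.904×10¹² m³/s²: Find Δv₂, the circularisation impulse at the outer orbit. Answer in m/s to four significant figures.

Δv ≈ 278.5 m/s

r₁ = 1737 + 56.01 = 1793.0 km = 1.7930×10⁶ m.
r₂ = 1737 + 3587 = 5324.0 km = 5.3240×10⁶ m.
Transfer ellipse a_t = (r₁ + r₂)/2 = 3.559×10⁶ m.
At r₁: circular v_c1 = √(μ/r₁) = 1654 m/s; transfer-perilune v_p = √[μ(2/r₁ − 1/a_t)] = 2023 m/s.
At r₂: circular v_c2 = √(μ/r₂) = 959.7 m/s; transfer-apolune v_a = √[μ(2/r₂ − 1/a_t)] = 681.3 m/s.
Δv₂ = v_c2 − v_a = 278.5 m/s.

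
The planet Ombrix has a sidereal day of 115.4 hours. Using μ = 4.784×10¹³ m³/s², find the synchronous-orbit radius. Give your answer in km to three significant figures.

T = 115.4 hours = 4.154×10⁵ s.
A synchronous orbit has period T, so by Kepler's third law a = (μT²/4π²)^(1/3).
μT²/4π² = 4.784×10¹³ × (4.154×10⁵)² / 39.48 = 2.091×10²³ m³.
a = 5.936×10⁷ m = 59358 km.

r_sync ≈ 59400 km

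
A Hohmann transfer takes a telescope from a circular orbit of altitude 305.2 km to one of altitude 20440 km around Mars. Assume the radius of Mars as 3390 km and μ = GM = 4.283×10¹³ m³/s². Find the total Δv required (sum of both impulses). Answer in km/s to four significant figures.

r₁ = 3390 + 305.2 = 3695.2 km = 3.6952×10⁶ m.
r₂ = 3390 + 20440 = 23830 km = 2.3830×10⁷ m.
Transfer ellipse a_t = (r₁ + r₂)/2 = 1.376×10⁷ m.
At r₁: circular v_c1 = √(μ/r₁) = 3405 m/s; transfer-periapsis v_p = √[μ(2/r₁ − 1/a_t)] = 4480 m/s.
Δv₁ = v_p − v_c1 = 1075 m/s.
At r₂: circular v_c2 = √(μ/r₂) = 1341 m/s; transfer-apoapsis v_a = √[μ(2/r₂ − 1/a_t)] = 694.7 m/s.
Δv₂ = v_c2 − v_a = 646.0 m/s.
Total Δv = Δv₁ + Δv₂ = 1721 m/s = 1.721 km/s.

Δv_total ≈ 1.721 km/s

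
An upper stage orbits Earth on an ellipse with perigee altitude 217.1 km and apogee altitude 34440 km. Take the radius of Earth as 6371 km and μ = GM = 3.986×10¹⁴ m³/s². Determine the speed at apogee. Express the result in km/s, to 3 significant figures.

r_p = 6371 + 217.1 = 6588.1 km = 6.5881×10⁶ m.
r_a = 6371 + 34440 = 40811 km = 4.0811×10⁷ m.
Semi-major axis a = (r_p + r_a)/2 = 23700 km = 2.370×10⁷ m.
Vis-viva: v² = μ(2/r − 1/a) = 3.986×10¹⁴ × (4.901×10⁻⁸ − 4.219×10⁻⁸) = 2.715×10⁶ m²/s².
v = 1648 m/s = 1.648 km/s.

v ≈ 1.65 km/s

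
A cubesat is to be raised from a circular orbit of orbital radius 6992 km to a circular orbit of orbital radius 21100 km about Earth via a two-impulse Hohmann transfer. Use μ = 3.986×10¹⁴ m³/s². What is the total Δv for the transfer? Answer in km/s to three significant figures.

Δv_total ≈ 2.98 km/s

r₁ = 6992 km = 6.992×10⁶ m.
r₂ = 21100 km = 2.110×10⁷ m.
Transfer ellipse a_t = (r₁ + r₂)/2 = 1.405×10⁷ m.
At r₁: circular v_c1 = √(μ/r₁) = 7550 m/s; transfer-perigee v_p = √[μ(2/r₁ − 1/a_t)] = 9254 m/s.
Δv₁ = v_p − v_c1 = 1704 m/s.
At r₂: circular v_c2 = √(μ/r₂) = 4346 m/s; transfer-apogee v_a = √[μ(2/r₂ − 1/a_t)] = 3067 m/s.
Δv₂ = v_c2 − v_a = 1280 m/s.
Total Δv = Δv₁ + Δv₂ = 2984 m/s = 2.984 km/s.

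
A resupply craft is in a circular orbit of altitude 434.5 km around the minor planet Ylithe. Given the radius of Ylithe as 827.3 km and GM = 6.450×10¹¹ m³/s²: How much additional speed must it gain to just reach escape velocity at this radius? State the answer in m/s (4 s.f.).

r = 827.3 + 434.5 = 1261.8 km = 1.2618×10⁶ m.
Circular speed v_c = √(μ/r) = 715.0 m/s.
Escape speed v_esc = √(2μ/r) = √2 × v_c = 1011 m/s.
Δv = v_esc − v_c = 296.1 m/s.

Δv ≈ 296.1 m/s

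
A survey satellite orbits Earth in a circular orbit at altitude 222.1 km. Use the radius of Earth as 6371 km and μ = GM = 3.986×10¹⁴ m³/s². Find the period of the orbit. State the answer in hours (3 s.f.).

T ≈ 1.48 hours

r = 6371 + 222.1 = 6593.1 km = 6.5931×10⁶ m.
Kepler's third law: T = 2π√(r³/μ) = 2π√((6.593×10⁶)³ / 3.986×10¹⁴).
r³/μ = 7.190×10⁵ s², so T = 2π × 8.479×10² = 5.328×10³ s.
Converting: 5.328×10³ s ÷ 3600 = 1.480 hours.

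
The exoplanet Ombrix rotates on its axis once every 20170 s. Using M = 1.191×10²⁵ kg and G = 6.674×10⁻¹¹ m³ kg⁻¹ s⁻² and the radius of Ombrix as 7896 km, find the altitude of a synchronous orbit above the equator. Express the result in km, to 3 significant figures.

h_sync ≈ 12300 km

μ = GM = 6.674×10⁻¹¹ × 1.191×10²⁵ = 7.949×10¹⁴ m³/s².
A synchronous orbit has period T, so by Kepler's third law a = (μT²/4π²)^(1/3).
μT²/4π² = 7.949×10¹⁴ × (2.017×10⁴)² / 39.48 = 8.191×10²¹ m³.
a = 2.016×10⁷ m = 20158 km.
Altitude h = a − R = 20158 − 7896 = 12262 km.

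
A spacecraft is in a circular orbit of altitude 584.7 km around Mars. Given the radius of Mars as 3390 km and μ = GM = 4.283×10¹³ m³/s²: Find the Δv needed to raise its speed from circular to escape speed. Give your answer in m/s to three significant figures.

r = 3390 + 584.7 = 3974.7 km = 3.9747×10⁶ m.
Circular speed v_c = √(μ/r) = 3283 m/s.
Escape speed v_esc = √(2μ/r) = √2 × v_c = 4642 m/s.
Δv = v_esc − v_c = 1360 m/s.

Δv ≈ 1360 m/s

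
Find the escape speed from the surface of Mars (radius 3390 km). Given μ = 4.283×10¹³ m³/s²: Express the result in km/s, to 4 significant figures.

v_esc ≈ 5.027 km/s

r = R = 3.390×10⁶ m.
Escape speed v_esc = √(2μ/r) = √(2 × 4.283×10¹³ / 3.390×10⁶) = √(2.527×10⁷) = 5027 m/s.
= 5.027 km/s.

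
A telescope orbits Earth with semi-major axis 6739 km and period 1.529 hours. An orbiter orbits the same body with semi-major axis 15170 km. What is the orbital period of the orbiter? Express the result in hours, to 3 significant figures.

Kepler's third law: T² ∝ a³, so T₂ = T₁ (a₂/a₁)^(3/2).
a₂/a₁ = 2.251, (a₂/a₁)^(3/2) = 3.377.
T₂ = 1.529 × 3.377 = 5.164 hours.

T₂ ≈ 5.16 hours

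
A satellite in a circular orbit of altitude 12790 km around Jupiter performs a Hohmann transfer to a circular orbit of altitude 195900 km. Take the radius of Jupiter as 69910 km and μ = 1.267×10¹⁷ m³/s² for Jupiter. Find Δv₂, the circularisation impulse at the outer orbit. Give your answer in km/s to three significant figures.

r₁ = 69910 + 12790 = 82700 km = 8.2700×10⁷ m.
r₂ = 69910 + 195900 = 265810 km = 2.6581×10⁸ m.
Transfer ellipse a_t = (r₁ + r₂)/2 = 1.743×10⁸ m.
At r₁: circular v_c1 = √(μ/r₁) = 39140 m/s; transfer-perijove v_p = √[μ(2/r₁ − 1/a_t)] = 48340 m/s.
At r₂: circular v_c2 = √(μ/r₂) = 21830 m/s; transfer-apojove v_a = √[μ(2/r₂ − 1/a_t)] = 15040 m/s.
Δv₂ = v_c2 − v_a = 6792 m/s.
= 6.792 km/s.

Δv ≈ 6.79 km/s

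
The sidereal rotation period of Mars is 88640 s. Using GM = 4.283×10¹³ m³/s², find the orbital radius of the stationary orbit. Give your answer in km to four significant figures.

A synchronous orbit has period T, so by Kepler's third law a = (μT²/4π²)^(1/3).
μT²/4π² = 4.283×10¹³ × (8.864×10⁴)² / 39.48 = 8.524×10²¹ m³.
a = 2.043×10⁷ m = 20428 km.

r_sync ≈ 20430 km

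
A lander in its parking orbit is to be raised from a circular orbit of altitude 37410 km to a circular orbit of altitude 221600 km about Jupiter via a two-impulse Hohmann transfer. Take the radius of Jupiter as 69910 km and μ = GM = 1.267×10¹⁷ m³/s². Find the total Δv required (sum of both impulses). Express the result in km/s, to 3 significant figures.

Δv_total ≈ 12.7 km/s

r₁ = 69910 + 37410 = 107320 km = 1.0732×10⁸ m.
r₂ = 69910 + 221600 = 291510 km = 2.9151×10⁸ m.
Transfer ellipse a_t = (r₁ + r₂)/2 = 1.994×10⁸ m.
At r₁: circular v_c1 = √(μ/r₁) = 34360 m/s; transfer-perijove v_p = √[μ(2/r₁ − 1/a_t)] = 41540 m/s.
Δv₁ = v_p − v_c1 = 7183 m/s.
At r₂: circular v_c2 = √(μ/r₂) = 20850 m/s; transfer-apojove v_a = √[μ(2/r₂ − 1/a_t)] = 15290 m/s.
Δv₂ = v_c2 − v_a = 5554 m/s.
Total Δv = Δv₁ + Δv₂ = 12740 m/s = 12.74 km/s.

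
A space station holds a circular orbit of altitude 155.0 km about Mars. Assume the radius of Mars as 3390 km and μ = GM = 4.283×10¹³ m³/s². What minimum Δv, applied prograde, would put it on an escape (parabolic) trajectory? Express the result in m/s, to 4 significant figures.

Δv ≈ 1440 m/s

r = 3390 + 155.0 = 3545.0 km = 3.5450×10⁶ m.
Circular speed v_c = √(μ/r) = 3476 m/s.
Escape speed v_esc = √(2μ/r) = √2 × v_c = 4916 m/s.
Δv = v_esc − v_c = 1440 m/s.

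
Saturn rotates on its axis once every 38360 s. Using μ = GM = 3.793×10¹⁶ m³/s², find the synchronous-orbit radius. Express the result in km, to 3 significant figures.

r_sync ≈ 1.12×10⁵ km

A synchronous orbit has period T, so by Kepler's third law a = (μT²/4π²)^(1/3).
μT²/4π² = 3.793×10¹⁶ × (3.836×10⁴)² / 39.48 = 1.414×10²⁴ m³.
a = 1.122×10⁸ m = 1.1223×10⁵ km.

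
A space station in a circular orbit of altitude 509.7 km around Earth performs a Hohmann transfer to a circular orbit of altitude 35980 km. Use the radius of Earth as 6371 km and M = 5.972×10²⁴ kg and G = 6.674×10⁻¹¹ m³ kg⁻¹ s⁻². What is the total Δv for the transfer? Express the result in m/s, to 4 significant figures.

Δv_total ≈ 3818 m/s

μ = GM = 6.674×10⁻¹¹ × 5.972×10²⁴ = 3.986×10¹⁴ m³/s².
r₁ = 6371 + 509.7 = 6880.7 km = 6.8807×10⁶ m.
r₂ = 6371 + 35980 = 42351 km = 4.2351×10⁷ m.
Transfer ellipse a_t = (r₁ + r₂)/2 = 2.462×10⁷ m.
At r₁: circular v_c1 = √(μ/r₁) = 7611 m/s; transfer-perigee v_p = √[μ(2/r₁ − 1/a_t)] = 9983 m/s.
Δv₁ = v_p − v_c1 = 2372 m/s.
At r₂: circular v_c2 = √(μ/r₂) = 3068 m/s; transfer-apogee v_a = √[μ(2/r₂ − 1/a_t)] = 1622 m/s.
Δv₂ = v_c2 − v_a = 1446 m/s.
Total Δv = Δv₁ + Δv₂ = 3818 m/s.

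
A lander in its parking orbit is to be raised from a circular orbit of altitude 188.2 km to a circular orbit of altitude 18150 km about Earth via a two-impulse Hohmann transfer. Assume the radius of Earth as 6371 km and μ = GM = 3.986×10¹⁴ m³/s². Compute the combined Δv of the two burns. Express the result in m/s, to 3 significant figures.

r₁ = 6371 + 188.2 = 6559.2 km = 6.5592×10⁶ m.
r₂ = 6371 + 18150 = 24521 km = 2.4521×10⁷ m.
Transfer ellipse a_t = (r₁ + r₂)/2 = 1.554×10⁷ m.
At r₁: circular v_c1 = √(μ/r₁) = 7795 m/s; transfer-perigee v_p = √[μ(2/r₁ − 1/a_t)] = 9792 m/s.
Δv₁ = v_p − v_c1 = 1997 m/s.
At r₂: circular v_c2 = √(μ/r₂) = 4032 m/s; transfer-apogee v_a = √[μ(2/r₂ − 1/a_t)] = 2619 m/s.
Δv₂ = v_c2 − v_a = 1412 m/s.
Total Δv = Δv₁ + Δv₂ = 3409 m/s.

Δv_total ≈ 3410 m/s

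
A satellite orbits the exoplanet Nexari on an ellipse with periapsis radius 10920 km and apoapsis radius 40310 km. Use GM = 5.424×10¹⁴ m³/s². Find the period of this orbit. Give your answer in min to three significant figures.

T ≈ 583 min

Semi-major axis a = (r_p + r_a)/2 = (10920 + 40310)/2 = 25615 km = 2.562×10⁷ m.
By Kepler's third law T = 2π√(a³/μ) = 2π × 5.566×10³ = 3.498×10⁴ s.
= 582.9 min.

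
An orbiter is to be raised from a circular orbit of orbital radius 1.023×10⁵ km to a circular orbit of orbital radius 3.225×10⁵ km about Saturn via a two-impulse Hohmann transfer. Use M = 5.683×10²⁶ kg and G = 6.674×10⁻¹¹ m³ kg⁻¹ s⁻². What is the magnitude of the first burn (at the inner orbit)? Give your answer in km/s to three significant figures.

Δv ≈ 4.47 km/s

μ = GM = 6.674×10⁻¹¹ × 5.683×10²⁶ = 3.793×10¹⁶ m³/s².
r₁ = 1.023×10⁵ km = 1.023×10⁸ m.
r₂ = 3.225×10⁵ km = 3.225×10⁸ m.
Transfer ellipse a_t = (r₁ + r₂)/2 = 2.124×10⁸ m.
At r₁: circular v_c1 = √(μ/r₁) = 19260 m/s; transfer-perikrone v_p = √[μ(2/r₁ − 1/a_t)] = 23730 m/s.
Δv₁ = v_p − v_c1 = 4471 m/s.
= 4.471 km/s.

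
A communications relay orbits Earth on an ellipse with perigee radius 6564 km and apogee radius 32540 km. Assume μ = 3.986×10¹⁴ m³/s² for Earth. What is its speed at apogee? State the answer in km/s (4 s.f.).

v ≈ 2.028 km/s

Semi-major axis a = (r_p + r_a)/2 = 19552 km = 1.955×10⁷ m.
Vis-viva: v² = μ(2/r − 1/a) = 3.986×10¹⁴ × (6.146×10⁻⁸ − 5.115×10⁻⁸) = 4.112×10⁶ m²/s².
v = 2028 m/s = 2.028 km/s.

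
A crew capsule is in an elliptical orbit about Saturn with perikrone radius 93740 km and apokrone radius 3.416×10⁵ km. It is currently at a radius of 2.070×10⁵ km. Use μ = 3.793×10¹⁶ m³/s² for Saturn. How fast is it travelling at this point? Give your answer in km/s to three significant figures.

v ≈ 13.9 km/s

Semi-major axis a = (r_p + r_a)/2 = 2.1767×10⁵ km = 2.177×10⁸ m.
Vis-viva: v² = μ(2/r − 1/a) = 3.793×10¹⁶ × (9.662×10⁻⁹ − 4.594×10⁻⁹) = 1.922×10⁸ m²/s².
v = 13860 m/s = 13.86 km/s.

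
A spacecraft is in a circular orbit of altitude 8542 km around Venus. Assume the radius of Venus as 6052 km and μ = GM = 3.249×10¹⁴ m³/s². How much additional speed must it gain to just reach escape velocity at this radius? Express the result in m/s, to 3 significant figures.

r = 6052 + 8542 = 14594 km = 1.4594×10⁷ m.
Circular speed v_c = √(μ/r) = 4718 m/s.
Escape speed v_esc = √(2μ/r) = √2 × v_c = 6673 m/s.
Δv = v_esc − v_c = 1954 m/s.

Δv ≈ 1950 m/s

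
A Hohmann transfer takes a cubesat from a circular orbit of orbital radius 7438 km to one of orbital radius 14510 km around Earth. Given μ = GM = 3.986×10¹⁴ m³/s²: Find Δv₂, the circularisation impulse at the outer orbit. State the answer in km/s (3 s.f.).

Δv ≈ 0.926 km/s

r₁ = 7438 km = 7.438×10⁶ m.
r₂ = 14510 km = 1.451×10⁷ m.
Transfer ellipse a_t = (r₁ + r₂)/2 = 1.097×10⁷ m.
At r₁: circular v_c1 = √(μ/r₁) = 7320 m/s; transfer-perigee v_p = √[μ(2/r₁ − 1/a_t)] = 8418 m/s.
At r₂: circular v_c2 = √(μ/r₂) = 5241 m/s; transfer-apogee v_a = √[μ(2/r₂ − 1/a_t)] = 4315 m/s.
Δv₂ = v_c2 − v_a = 926.3 m/s.
= 0.9263 km/s.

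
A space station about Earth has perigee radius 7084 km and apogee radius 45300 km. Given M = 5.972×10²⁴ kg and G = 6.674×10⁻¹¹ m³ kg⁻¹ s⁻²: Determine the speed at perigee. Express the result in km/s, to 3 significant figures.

v ≈ 9.86 km/s

μ = GM = 6.674×10⁻¹¹ × 5.972×10²⁴ = 3.986×10¹⁴ m³/s².
Semi-major axis a = (r_p + r_a)/2 = 26192 km = 2.619×10⁷ m.
Vis-viva: v² = μ(2/r − 1/a) = 3.986×10¹⁴ × (2.823×10⁻⁷ − 3.818×10⁻⁸) = 9.731×10⁷ m²/s².
v = 9865 m/s = 9.865 km/s.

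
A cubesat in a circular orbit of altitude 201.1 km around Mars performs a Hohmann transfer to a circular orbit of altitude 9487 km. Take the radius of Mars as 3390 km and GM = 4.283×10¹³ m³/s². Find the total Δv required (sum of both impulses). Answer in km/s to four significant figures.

Δv_total ≈ 1.485 km/s

r₁ = 3390 + 201.1 = 3591.1 km = 3.5911×10⁶ m.
r₂ = 3390 + 9487 = 12877 km = 1.2877×10⁷ m.
Transfer ellipse a_t = (r₁ + r₂)/2 = 8.234×10⁶ m.
At r₁: circular v_c1 = √(μ/r₁) = 3454 m/s; transfer-periapsis v_p = √[μ(2/r₁ − 1/a_t)] = 4319 m/s.
Δv₁ = v_p − v_c1 = 865.3 m/s.
At r₂: circular v_c2 = √(μ/r₂) = 1824 m/s; transfer-apoapsis v_a = √[μ(2/r₂ − 1/a_t)] = 1204 m/s.
Δv₂ = v_c2 − v_a = 619.3 m/s.
Total Δv = Δv₁ + Δv₂ = 1485 m/s = 1.485 km/s.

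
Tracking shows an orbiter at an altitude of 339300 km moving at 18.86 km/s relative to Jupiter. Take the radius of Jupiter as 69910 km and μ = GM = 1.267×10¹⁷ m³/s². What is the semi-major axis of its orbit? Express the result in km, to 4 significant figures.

r = 69910 + 339300 = 4.0921×10⁵ km = 4.092×10⁸ m.
Specific orbital energy ε = v²/2 − μ/r = (18860)²/2 − 1.267×10¹⁷/4.092×10⁸ = -1.318×10⁸ J/kg.
Since ε = −μ/(2a), a = −μ/(2ε) = 4.808×10⁸ m = 4.8076×10⁵ km.

a ≈ 4.808×10⁵ km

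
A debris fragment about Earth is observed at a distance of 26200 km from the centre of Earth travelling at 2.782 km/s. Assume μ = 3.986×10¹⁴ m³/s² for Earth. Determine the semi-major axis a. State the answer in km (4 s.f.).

r = 2.620×10⁷ m.
Specific orbital energy ε = v²/2 − μ/r = (2782)²/2 − 3.986×10¹⁴/2.620×10⁷ = -1.134×10⁷ J/kg.
Since ε = −μ/(2a), a = −μ/(2ε) = 1.757×10⁷ m = 17569 km.

a ≈ 17570 km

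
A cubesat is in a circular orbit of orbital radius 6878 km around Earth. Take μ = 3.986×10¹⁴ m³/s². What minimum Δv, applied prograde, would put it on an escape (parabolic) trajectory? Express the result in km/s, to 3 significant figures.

Δv ≈ 3.15 km/s

r = 6878 km = 6.878×10⁶ m.
Circular speed v_c = √(μ/r) = 7613 m/s.
Escape speed v_esc = √(2μ/r) = √2 × v_c = 10770 m/s.
Δv = v_esc − v_c = 3153 m/s = 3.153 km/s.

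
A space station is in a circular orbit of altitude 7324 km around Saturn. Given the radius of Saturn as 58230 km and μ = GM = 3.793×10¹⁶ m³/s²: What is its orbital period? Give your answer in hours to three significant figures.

r = 58230 + 7324 = 65554 km = 6.5554×10⁷ m.
Kepler's third law: T = 2π√(r³/μ) = 2π√((6.555×10⁷)³ / 3.793×10¹⁶).
r³/μ = 7.427×10⁶ s², so T = 2π × 2.725×10³ = 1.712×10⁴ s.
Converting: 1.712×10⁴ s ÷ 3600 = 4.756 hours.

T ≈ 4.76 hours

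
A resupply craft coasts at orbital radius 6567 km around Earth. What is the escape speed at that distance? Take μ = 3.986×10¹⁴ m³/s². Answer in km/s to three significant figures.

v_esc ≈ 11.0 km/s

r = 6567 km = 6.567×10⁶ m.
Escape speed v_esc = √(2μ/r) = √(2 × 3.986×10¹⁴ / 6.567×10⁶) = √(1.214×10⁸) = 11020 m/s.
= 11.02 km/s.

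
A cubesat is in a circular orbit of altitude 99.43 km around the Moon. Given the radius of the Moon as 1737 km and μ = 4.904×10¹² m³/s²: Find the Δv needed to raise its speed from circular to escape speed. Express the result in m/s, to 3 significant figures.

r = 1737 + 99.43 = 1836.4 km = 1.8364×10⁶ m.
Circular speed v_c = √(μ/r) = 1634 m/s.
Escape speed v_esc = √(2μ/r) = √2 × v_c = 2311 m/s.
Δv = v_esc − v_c = 676.9 m/s.

Δv ≈ 677 m/s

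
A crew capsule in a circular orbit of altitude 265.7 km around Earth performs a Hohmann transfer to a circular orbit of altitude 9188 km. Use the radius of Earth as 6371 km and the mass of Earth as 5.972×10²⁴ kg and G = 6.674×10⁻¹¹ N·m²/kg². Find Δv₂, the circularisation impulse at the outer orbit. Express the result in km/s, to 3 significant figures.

μ = GM = 6.674×10⁻¹¹ × 5.972×10²⁴ = 3.986×10¹⁴ m³/s².
r₁ = 6371 + 265.7 = 6636.7 km = 6.6367×10⁶ m.
r₂ = 6371 + 9188 = 15559 km = 1.5559×10⁷ m.
Transfer ellipse a_t = (r₁ + r₂)/2 = 1.110×10⁷ m.
At r₁: circular v_c1 = √(μ/r₁) = 7750 m/s; transfer-perigee v_p = √[μ(2/r₁ − 1/a_t)] = 9176 m/s.
At r₂: circular v_c2 = √(μ/r₂) = 5061 m/s; transfer-apogee v_a = √[μ(2/r₂ − 1/a_t)] = 3914 m/s.
Δv₂ = v_c2 − v_a = 1147 m/s.
= 1.147 km/s.

Δv ≈ 1.15 km/s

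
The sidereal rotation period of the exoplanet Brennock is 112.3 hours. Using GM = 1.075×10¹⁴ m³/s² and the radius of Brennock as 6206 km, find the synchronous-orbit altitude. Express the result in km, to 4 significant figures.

h_sync ≈ 70140 km

T = 112.3 hours = 4.043×10⁵ s.
A synchronous orbit has period T, so by Kepler's third law a = (μT²/4π²)^(1/3).
μT²/4π² = 1.075×10¹⁴ × (4.043×10⁵)² / 39.48 = 4.451×10²³ m³.
a = 7.635×10⁷ m = 76349 km.
Altitude h = a − R = 76349 − 6206 = 70143 km.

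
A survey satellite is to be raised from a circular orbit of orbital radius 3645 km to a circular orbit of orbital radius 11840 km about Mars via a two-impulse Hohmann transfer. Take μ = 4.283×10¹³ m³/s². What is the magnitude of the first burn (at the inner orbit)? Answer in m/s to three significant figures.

Δv ≈ 811 m/s

r₁ = 3645 km = 3.645×10⁶ m.
r₂ = 11840 km = 1.184×10⁷ m.
Transfer ellipse a_t = (r₁ + r₂)/2 = 7.742×10⁶ m.
At r₁: circular v_c1 = √(μ/r₁) = 3428 m/s; transfer-periapsis v_p = √[μ(2/r₁ − 1/a_t)] = 4239 m/s.
Δv₁ = v_p − v_c1 = 811.1 m/s.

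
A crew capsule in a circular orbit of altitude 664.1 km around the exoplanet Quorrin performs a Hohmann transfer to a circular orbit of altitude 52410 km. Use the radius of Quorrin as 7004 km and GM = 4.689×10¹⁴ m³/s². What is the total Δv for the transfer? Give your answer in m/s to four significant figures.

Δv_total ≈ 4054 m/s

r₁ = 7004 + 664.1 = 7668.1 km = 7.6681×10⁶ m.
r₂ = 7004 + 52410 = 59414 km = 5.9414×10⁷ m.
Transfer ellipse a_t = (r₁ + r₂)/2 = 3.354×10⁷ m.
At r₁: circular v_c1 = √(μ/r₁) = 7820 m/s; transfer-periapsis v_p = √[μ(2/r₁ − 1/a_t)] = 10410 m/s.
Δv₁ = v_p − v_c1 = 2588 m/s.
At r₂: circular v_c2 = √(μ/r₂) = 2809 m/s; transfer-apoapsis v_a = √[μ(2/r₂ − 1/a_t)] = 1343 m/s.
Δv₂ = v_c2 − v_a = 1466 m/s.
Total Δv = Δv₁ + Δv₂ = 4054 m/s.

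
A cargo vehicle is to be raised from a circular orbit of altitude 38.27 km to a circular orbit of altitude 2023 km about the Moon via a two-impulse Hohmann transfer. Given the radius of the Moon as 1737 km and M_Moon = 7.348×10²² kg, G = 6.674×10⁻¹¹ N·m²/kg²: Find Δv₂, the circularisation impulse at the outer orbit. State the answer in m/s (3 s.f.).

Δv ≈ 227 m/s

μ = GM = 6.674×10⁻¹¹ × 7.348×10²² = 4.904×10¹² m³/s².
r₁ = 1737 + 38.27 = 1775.3 km = 1.7753×10⁶ m.
r₂ = 1737 + 2023 = 3760.0 km = 3.7600×10⁶ m.
Transfer ellipse a_t = (r₁ + r₂)/2 = 2.768×10⁶ m.
At r₁: circular v_c1 = √(μ/r₁) = 1662 m/s; transfer-perilune v_p = √[μ(2/r₁ − 1/a_t)] = 1937 m/s.
At r₂: circular v_c2 = √(μ/r₂) = 1142 m/s; transfer-apolune v_a = √[μ(2/r₂ − 1/a_t)] = 914.7 m/s.
Δv₂ = v_c2 − v_a = 227.4 m/s.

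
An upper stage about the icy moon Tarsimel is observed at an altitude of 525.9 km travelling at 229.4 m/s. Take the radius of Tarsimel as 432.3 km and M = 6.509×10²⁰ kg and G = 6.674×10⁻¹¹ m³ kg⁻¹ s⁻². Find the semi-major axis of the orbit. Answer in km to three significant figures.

μ = GM = 6.674×10⁻¹¹ × 6.509×10²⁰ = 4.344×10¹⁰ m³/s².
r = 432.3 + 525.9 = 958.20 km = 9.582×10⁵ m.
Specific orbital energy ε = v²/2 − μ/r = (229.4)²/2 − 4.344×10¹⁰/9.582×10⁵ = -1.902×10⁴ J/kg.
Since ε = −μ/(2a), a = −μ/(2ε) = 1.142×10⁶ m = 1141.7 km.

a ≈ 1140 km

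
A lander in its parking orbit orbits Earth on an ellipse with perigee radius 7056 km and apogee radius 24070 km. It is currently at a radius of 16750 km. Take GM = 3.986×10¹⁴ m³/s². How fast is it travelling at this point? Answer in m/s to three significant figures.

v ≈ 4690 m/s

Semi-major axis a = (r_p + r_a)/2 = 15563 km = 1.556×10⁷ m.
Vis-viva: v² = μ(2/r − 1/a) = 3.986×10¹⁴ × (1.194×10⁻⁷ − 6.425×10⁻⁸) = 2.198×10⁷ m²/s².
v = 4688 m/s.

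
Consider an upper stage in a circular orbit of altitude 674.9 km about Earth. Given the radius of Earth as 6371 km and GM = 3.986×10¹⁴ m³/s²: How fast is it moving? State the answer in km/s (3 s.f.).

r = 6371 + 674.9 = 7045.9 km = 7.0459×10⁶ m.
For a circular orbit v = √(μ/r) = √(3.986×10¹⁴ / 7.046×10⁶) = √(5.657×10⁷) = 7521 m/s.
That is 7.521 km/s.

v ≈ 7.52 km/s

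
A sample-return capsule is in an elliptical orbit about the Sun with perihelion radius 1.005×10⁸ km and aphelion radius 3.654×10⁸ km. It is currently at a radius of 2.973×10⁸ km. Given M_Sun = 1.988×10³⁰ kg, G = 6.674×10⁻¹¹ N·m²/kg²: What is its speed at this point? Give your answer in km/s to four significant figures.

μ = GM = 6.674×10⁻¹¹ × 1.988×10³⁰ = 1.327×10²⁰ m³/s².
Semi-major axis a = (r_p + r_a)/2 = 2.3295×10⁸ km = 2.330×10¹¹ m.
Vis-viva: v² = μ(2/r − 1/a) = 1.327×10²⁰ × (6.727×10⁻¹² − 4.293×10⁻¹²) = 3.230×10⁸ m²/s².
v = 17970 m/s = 17.97 km/s.

v ≈ 17.97 km/s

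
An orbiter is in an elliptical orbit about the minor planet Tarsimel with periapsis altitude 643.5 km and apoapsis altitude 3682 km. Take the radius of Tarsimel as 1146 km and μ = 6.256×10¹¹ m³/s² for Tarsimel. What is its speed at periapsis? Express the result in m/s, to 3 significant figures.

v ≈ 714 m/s

r_p = 1146 + 643.5 = 1789.5 km = 1.7895×10⁶ m.
r_a = 1146 + 3682 = 4828.0 km = 4.8280×10⁶ m.
Semi-major axis a = (r_p + r_a)/2 = 3308.8 km = 3.309×10⁶ m.
Vis-viva: v² = μ(2/r − 1/a) = 6.256×10¹¹ × (1.118×10⁻⁶ − 3.022×10⁻⁷) = 5.101×10⁵ m²/s².
v = 714.2 m/s.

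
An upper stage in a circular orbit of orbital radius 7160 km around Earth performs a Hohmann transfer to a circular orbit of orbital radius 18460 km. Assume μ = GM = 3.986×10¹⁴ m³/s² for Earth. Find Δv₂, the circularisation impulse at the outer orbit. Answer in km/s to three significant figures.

Δv ≈ 1.17 km/s

r₁ = 7160 km = 7.160×10⁶ m.
r₂ = 18460 km = 1.846×10⁷ m.
Transfer ellipse a_t = (r₁ + r₂)/2 = 1.281×10⁷ m.
At r₁: circular v_c1 = √(μ/r₁) = 7461 m/s; transfer-perigee v_p = √[μ(2/r₁ − 1/a_t)] = 8957 m/s.
At r₂: circular v_c2 = √(μ/r₂) = 4647 m/s; transfer-apogee v_a = √[μ(2/r₂ − 1/a_t)] = 3474 m/s.
Δv₂ = v_c2 − v_a = 1173 m/s.
= 1.173 km/s.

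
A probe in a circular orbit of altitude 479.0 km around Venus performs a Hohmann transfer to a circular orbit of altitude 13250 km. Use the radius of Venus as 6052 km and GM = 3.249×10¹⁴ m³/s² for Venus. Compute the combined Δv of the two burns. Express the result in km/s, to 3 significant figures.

Δv_total ≈ 2.75 km/s

r₁ = 6052 + 479.0 = 6531.0 km = 6.5310×10⁶ m.
r₂ = 6052 + 13250 = 19302 km = 1.9302×10⁷ m.
Transfer ellipse a_t = (r₁ + r₂)/2 = 1.292×10⁷ m.
At r₁: circular v_c1 = √(μ/r₁) = 7053 m/s; transfer-periapsis v_p = √[μ(2/r₁ − 1/a_t)] = 8622 m/s.
Δv₁ = v_p − v_c1 = 1569 m/s.
At r₂: circular v_c2 = √(μ/r₂) = 4103 m/s; transfer-apoapsis v_a = √[μ(2/r₂ − 1/a_t)] = 2917 m/s.
Δv₂ = v_c2 − v_a = 1185 m/s.
Total Δv = Δv₁ + Δv₂ = 2754 m/s = 2.754 km/s.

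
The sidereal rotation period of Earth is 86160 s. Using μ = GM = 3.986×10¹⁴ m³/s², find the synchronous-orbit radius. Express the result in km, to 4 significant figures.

r_sync ≈ 42160 km

A synchronous orbit has period T, so by Kepler's third law a = (μT²/4π²)^(1/3).
μT²/4π² = 3.986×10¹⁴ × (8.616×10⁴)² / 39.48 = 7.495×10²² m³.
a = 4.216×10⁷ m = 42163 km.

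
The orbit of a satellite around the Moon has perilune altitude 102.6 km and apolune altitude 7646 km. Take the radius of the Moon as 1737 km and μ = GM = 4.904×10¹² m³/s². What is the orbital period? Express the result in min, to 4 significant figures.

T ≈ 628.6 min

r_p = 1737 + 102.6 = 1839.6 km = 1.8396×10⁶ m.
r_a = 1737 + 7646 = 9383.0 km = 9.3830×10⁶ m.
Semi-major axis a = (r_p + r_a)/2 = (1839.6 + 9383.0)/2 = 5611.3 km = 5.611×10⁶ m.
By Kepler's third law T = 2π√(a³/μ) = 2π × 6.002×10³ = 3.771×10⁴ s.
= 628.6 min.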